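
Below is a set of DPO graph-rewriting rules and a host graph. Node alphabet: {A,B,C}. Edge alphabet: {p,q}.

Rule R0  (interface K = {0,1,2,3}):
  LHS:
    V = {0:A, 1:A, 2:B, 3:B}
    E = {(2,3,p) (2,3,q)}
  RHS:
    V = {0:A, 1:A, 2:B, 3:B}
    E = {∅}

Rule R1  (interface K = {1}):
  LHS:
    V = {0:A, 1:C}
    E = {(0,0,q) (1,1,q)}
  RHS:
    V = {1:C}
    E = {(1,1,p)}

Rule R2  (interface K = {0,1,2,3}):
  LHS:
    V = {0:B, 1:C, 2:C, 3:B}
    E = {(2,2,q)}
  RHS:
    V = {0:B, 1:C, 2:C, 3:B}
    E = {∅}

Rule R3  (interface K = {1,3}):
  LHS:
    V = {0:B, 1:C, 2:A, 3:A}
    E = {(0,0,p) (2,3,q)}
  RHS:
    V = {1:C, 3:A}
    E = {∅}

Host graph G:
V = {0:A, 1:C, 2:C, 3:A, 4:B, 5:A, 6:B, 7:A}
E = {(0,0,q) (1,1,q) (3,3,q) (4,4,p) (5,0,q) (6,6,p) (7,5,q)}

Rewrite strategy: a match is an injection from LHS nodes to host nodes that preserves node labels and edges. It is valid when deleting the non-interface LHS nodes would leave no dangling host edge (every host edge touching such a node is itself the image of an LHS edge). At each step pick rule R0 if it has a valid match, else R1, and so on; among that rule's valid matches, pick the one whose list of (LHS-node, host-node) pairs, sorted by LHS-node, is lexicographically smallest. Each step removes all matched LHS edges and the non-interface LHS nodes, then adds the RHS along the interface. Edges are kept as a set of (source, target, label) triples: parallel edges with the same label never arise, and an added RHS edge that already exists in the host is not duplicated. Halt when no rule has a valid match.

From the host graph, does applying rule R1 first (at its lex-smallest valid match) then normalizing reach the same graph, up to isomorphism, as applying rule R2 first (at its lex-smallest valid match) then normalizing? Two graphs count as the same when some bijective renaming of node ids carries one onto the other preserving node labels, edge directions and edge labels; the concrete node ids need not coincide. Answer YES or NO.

Answer: NO

Rewrite trace:
branch R1-first: apply at {0↦3, 1↦1} → |E|=6, then 2 more step(s) → NF |V|=3 |E|=2 V={0:A, 1:C, 2:C} E=0-q->0 1-p->1
branch R2-first: apply at {0↦4, 1↦2, 2↦1, 3↦6} → |E|=6, then 2 more step(s) → NF |V|=4 |E|=2 V={0:A, 1:C, 2:C, 3:A} E=0-q->0 3-q->3
graphs not isomorphic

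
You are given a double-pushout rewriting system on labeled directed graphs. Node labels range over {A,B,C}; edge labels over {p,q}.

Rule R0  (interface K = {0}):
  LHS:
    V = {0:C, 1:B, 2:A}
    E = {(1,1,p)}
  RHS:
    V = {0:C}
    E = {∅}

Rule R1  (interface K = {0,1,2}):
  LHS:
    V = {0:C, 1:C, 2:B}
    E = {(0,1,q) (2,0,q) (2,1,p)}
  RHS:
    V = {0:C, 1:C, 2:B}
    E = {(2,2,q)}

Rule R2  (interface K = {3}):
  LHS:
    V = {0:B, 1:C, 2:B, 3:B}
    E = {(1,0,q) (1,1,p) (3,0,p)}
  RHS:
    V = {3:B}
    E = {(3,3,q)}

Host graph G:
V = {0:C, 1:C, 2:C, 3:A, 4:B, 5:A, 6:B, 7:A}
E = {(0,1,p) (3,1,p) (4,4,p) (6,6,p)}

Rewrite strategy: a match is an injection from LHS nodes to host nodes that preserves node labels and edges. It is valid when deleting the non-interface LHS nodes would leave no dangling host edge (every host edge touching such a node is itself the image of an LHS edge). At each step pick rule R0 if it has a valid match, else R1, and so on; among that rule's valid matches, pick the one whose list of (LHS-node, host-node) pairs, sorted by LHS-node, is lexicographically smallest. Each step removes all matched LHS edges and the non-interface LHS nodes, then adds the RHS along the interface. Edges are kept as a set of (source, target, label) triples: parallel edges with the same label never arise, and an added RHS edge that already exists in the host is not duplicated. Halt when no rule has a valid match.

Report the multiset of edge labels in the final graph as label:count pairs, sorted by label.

[0] host  ⇒  8 nodes, 4 edges  {0-p->1 3-p->1 4-p->4 6-p->6}
[1] R0 @ {0↦0, 1↦4, 2↦5}  ⇒  6 nodes, 3 edges  {0-p->1 3-p->1 6-p->6}
[2] R0 @ {0↦0, 1↦6, 2↦7}  ⇒  4 nodes, 2 edges  {0-p->1 3-p->1}
halt: no rule applies after step 2
NF edges: [(0, 1, 'p'), (3, 1, 'p')]

Answer: p:2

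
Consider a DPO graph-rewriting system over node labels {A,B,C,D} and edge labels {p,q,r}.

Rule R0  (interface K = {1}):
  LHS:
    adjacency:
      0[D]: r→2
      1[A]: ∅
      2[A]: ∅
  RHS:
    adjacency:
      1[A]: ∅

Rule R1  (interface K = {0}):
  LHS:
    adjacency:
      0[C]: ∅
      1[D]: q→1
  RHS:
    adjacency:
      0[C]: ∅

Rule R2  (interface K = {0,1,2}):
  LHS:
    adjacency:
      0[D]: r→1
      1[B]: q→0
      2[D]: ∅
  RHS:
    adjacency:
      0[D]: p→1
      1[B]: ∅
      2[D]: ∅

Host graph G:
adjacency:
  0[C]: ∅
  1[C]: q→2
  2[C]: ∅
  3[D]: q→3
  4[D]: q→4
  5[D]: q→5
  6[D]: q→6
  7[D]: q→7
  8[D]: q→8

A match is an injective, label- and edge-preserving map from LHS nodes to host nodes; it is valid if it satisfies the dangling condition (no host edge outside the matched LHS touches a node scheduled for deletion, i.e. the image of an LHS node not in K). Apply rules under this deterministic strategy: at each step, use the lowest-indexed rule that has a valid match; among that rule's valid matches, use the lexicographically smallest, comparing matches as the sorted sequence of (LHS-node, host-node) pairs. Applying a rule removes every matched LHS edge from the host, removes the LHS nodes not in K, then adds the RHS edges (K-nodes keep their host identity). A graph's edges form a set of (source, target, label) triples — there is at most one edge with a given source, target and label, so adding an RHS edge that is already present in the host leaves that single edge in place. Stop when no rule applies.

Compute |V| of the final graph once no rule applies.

initial: |V|=9 |E|=7  E = 1-q->2 3-q->3 4-q->4 5-q->5 6-q->6 7-q->7 8-q->8
step 1: apply R1 at {0↦0, 1↦3}  → |V|=8 |E|=6  E = 1-q->2 4-q->4 5-q->5 6-q->6 7-q->7 8-q->8
step 2: apply R1 at {0↦0, 1↦4}  → |V|=7 |E|=5  E = 1-q->2 5-q->5 6-q->6 7-q->7 8-q->8
step 3: apply R1 at {0↦0, 1↦5}  → |V|=6 |E|=4  E = 1-q->2 6-q->6 7-q->7 8-q->8
step 4: apply R1 at {0↦0, 1↦6}  → |V|=5 |E|=3  E = 1-q->2 7-q->7 8-q->8
step 5: apply R1 at {0↦0, 1↦7}  → |V|=4 |E|=2  E = 1-q->2 8-q->8
step 6: apply R1 at {0↦0, 1↦8}  → |V|=3 |E|=1  E = 1-q->2
normal form: no rule applies after step 6
NF nodes: {0:C, 1:C, 2:C}

Answer: 3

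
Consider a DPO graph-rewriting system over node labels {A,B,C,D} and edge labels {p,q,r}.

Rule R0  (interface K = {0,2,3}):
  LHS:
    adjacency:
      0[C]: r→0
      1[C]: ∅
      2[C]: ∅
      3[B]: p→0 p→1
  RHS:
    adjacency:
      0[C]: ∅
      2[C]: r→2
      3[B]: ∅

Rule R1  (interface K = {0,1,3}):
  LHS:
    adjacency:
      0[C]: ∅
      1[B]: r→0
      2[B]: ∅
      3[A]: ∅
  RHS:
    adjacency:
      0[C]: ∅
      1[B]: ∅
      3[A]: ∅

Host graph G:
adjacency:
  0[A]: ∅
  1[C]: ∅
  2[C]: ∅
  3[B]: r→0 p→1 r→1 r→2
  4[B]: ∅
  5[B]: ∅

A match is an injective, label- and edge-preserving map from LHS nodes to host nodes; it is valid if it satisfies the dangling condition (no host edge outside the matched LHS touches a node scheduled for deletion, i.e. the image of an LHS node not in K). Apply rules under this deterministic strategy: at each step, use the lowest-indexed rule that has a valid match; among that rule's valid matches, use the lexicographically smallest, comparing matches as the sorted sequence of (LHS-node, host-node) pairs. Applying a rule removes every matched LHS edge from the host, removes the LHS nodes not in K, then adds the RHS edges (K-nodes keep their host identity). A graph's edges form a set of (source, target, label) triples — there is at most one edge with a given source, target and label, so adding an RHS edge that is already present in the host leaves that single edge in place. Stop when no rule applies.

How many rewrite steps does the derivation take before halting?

Answer: 2

Derivation:
[0] host  ⇒  6 nodes, 4 edges  {3-r->0 3-p->1 3-r->1 3-r->2}
[1] R1 @ {0↦1, 1↦3, 2↦4, 3↦0}  ⇒  5 nodes, 3 edges  {3-r->0 3-p->1 3-r->2}
[2] R1 @ {0↦2, 1↦3, 2↦5, 3↦0}  ⇒  4 nodes, 2 edges  {3-r->0 3-p->1}
halt: no rule applies after step 2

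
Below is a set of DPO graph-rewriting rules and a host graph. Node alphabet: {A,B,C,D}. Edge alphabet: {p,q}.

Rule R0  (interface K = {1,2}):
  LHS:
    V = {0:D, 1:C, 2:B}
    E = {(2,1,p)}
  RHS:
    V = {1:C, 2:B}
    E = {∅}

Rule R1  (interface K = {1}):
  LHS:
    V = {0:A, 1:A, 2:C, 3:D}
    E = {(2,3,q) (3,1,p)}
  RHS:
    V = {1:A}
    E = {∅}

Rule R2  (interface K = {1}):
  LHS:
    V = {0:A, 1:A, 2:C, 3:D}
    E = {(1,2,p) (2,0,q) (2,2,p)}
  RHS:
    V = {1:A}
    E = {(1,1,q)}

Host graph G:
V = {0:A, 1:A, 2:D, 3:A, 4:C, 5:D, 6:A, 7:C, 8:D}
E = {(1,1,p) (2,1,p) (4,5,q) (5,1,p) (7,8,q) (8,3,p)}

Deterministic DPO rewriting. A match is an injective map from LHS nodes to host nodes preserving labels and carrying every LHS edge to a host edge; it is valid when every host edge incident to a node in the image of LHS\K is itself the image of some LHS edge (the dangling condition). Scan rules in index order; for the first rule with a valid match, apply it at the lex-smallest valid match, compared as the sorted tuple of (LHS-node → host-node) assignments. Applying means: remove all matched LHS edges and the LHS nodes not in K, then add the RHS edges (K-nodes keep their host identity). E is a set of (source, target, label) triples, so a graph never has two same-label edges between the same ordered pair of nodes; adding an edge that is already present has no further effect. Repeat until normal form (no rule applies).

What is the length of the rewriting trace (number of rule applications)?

Answer: 2

Derivation:
start.  V:9 E:6  edges: 1-p->1 2-p->1 4-q->5 5-p->1 7-q->8 8-p->3
1. fire R1 via {0↦0, 1↦1, 2↦4, 3↦5}  →  V:6 E:4  edges: 1-p->1 2-p->1 7-q->8 8-p->3
2. fire R1 via {0↦6, 1↦3, 2↦7, 3↦8}  →  V:3 E:2  edges: 1-p->1 2-p->1
halt: no rule applies after step 2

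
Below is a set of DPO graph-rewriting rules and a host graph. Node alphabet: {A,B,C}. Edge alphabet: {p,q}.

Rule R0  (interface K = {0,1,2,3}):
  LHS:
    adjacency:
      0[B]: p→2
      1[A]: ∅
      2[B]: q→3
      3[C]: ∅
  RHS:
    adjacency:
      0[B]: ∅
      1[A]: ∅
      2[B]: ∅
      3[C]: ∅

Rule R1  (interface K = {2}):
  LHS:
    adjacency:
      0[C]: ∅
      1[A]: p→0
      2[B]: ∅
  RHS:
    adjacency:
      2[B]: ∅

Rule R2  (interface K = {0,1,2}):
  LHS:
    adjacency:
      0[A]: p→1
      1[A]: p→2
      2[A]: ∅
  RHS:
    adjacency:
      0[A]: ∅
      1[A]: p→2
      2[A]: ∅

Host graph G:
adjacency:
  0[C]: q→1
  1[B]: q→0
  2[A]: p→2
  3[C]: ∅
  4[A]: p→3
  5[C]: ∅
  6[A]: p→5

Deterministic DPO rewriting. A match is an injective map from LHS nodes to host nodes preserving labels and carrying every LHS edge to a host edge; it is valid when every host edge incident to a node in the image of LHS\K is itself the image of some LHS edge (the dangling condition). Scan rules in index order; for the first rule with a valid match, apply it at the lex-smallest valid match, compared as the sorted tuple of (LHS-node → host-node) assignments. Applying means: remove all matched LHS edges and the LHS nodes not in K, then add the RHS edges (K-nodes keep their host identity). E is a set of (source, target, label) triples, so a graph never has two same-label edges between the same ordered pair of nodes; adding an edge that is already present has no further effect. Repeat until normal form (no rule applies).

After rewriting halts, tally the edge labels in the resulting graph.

start.  V:7 E:5  edges: 0-q->1 1-q->0 2-p->2 4-p->3 6-p->5
1. fire R1 via {0↦3, 1↦4, 2↦1}  →  V:5 E:4  edges: 0-q->1 1-q->0 2-p->2 6-p->5
2. fire R1 via {0↦5, 1↦6, 2↦1}  →  V:3 E:3  edges: 0-q->1 1-q->0 2-p->2
normal form: no rule applies after step 2
NF edges: [(0, 1, 'q'), (1, 0, 'q'), (2, 2, 'p')]

Answer: p:1 q:2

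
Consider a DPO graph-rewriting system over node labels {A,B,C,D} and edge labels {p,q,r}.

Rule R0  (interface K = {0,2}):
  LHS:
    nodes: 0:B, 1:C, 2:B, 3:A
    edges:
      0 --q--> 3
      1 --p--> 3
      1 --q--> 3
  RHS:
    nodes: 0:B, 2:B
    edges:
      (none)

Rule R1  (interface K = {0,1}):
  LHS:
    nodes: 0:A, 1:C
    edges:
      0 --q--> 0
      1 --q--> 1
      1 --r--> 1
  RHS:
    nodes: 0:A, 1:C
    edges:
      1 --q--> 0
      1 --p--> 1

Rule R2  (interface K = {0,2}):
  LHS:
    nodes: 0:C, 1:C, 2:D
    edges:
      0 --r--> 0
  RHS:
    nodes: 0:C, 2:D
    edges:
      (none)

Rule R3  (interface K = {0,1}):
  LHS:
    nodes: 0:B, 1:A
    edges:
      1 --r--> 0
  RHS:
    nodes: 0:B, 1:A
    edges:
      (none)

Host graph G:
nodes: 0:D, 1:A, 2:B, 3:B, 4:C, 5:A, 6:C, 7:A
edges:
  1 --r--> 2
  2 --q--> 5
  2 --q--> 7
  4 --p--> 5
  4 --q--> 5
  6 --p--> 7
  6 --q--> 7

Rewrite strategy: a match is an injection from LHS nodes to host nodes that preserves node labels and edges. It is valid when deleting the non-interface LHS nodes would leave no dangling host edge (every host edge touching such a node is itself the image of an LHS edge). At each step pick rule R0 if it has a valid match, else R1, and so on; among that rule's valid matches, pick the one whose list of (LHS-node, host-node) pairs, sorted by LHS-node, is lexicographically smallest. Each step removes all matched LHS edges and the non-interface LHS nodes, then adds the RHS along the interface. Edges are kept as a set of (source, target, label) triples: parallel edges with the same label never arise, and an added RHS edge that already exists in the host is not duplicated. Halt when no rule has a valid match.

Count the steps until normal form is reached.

Answer: 3

Derivation:
[0] host  ⇒  8 nodes, 7 edges  {1-r->2 2-q->5 2-q->7 4-p->5 4-q->5 6-p->7 6-q->7}
[1] R0 @ {0↦2, 1↦4, 2↦3, 3↦5}  ⇒  6 nodes, 4 edges  {1-r->2 2-q->7 6-p->7 6-q->7}
[2] R0 @ {0↦2, 1↦6, 2↦3, 3↦7}  ⇒  4 nodes, 1 edges  {1-r->2}
[3] R3 @ {0↦2, 1↦1}  ⇒  4 nodes, 0 edges  {∅}
normal form: no rule applies after step 3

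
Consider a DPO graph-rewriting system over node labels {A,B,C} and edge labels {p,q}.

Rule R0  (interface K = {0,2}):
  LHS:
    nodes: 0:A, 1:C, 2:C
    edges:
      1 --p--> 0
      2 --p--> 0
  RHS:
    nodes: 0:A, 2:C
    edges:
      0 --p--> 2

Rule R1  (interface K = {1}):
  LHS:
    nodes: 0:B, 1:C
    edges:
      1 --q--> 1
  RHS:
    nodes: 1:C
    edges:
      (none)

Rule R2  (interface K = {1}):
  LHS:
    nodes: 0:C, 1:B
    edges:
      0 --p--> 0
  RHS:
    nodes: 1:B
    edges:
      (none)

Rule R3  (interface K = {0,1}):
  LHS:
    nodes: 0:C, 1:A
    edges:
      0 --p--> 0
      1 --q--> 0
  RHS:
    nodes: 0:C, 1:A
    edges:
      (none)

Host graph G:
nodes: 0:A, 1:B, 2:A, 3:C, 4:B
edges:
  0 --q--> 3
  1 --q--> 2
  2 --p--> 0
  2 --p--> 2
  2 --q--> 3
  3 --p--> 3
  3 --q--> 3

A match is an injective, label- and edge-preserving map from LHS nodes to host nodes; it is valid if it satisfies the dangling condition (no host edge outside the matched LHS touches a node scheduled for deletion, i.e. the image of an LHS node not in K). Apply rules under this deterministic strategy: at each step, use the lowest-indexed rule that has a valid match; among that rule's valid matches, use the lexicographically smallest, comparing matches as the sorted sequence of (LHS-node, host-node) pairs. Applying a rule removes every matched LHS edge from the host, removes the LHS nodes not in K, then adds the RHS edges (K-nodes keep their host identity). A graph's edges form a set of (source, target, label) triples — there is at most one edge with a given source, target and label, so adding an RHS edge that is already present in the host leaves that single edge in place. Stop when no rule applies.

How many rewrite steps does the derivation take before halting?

initial: |V|=5 |E|=7  E = 0-q->3 1-q->2 2-p->0 2-p->2 2-q->3 3-p->3 3-q->3
step 1: apply R1 at {0↦4, 1↦3}  → |V|=4 |E|=6  E = 0-q->3 1-q->2 2-p->0 2-p->2 2-q->3 3-p->3
step 2: apply R3 at {0↦3, 1↦0}  → |V|=4 |E|=4  E = 1-q->2 2-p->0 2-p->2 2-q->3
normal form: no rule applies after step 2

Answer: 2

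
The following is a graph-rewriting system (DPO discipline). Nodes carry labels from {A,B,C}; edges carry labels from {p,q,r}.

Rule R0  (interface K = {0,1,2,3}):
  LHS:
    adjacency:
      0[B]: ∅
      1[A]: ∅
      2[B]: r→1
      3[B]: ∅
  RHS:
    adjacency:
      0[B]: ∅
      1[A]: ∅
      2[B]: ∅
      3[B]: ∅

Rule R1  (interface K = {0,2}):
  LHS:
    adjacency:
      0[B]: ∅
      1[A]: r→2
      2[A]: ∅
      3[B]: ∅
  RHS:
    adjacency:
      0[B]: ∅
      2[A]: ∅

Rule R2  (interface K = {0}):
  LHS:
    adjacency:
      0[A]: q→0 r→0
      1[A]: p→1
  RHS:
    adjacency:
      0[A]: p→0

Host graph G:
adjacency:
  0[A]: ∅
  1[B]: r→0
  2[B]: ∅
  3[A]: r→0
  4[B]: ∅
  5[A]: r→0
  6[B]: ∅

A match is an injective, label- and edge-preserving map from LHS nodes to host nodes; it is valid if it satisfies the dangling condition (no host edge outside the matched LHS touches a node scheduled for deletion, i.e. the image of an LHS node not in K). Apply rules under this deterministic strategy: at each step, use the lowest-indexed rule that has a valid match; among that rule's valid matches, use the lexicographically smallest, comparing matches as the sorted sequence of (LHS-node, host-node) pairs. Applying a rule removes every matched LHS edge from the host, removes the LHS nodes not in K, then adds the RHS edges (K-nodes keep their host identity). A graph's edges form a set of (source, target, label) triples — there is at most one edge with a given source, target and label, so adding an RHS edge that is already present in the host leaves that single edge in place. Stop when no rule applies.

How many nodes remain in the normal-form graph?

[0] host  ⇒  7 nodes, 3 edges  {1-r->0 3-r->0 5-r->0}
[1] R0 @ {0↦2, 1↦0, 2↦1, 3↦4}  ⇒  7 nodes, 2 edges  {3-r->0 5-r->0}
[2] R1 @ {0↦1, 1↦3, 2↦0, 3↦2}  ⇒  5 nodes, 1 edges  {5-r->0}
[3] R1 @ {0↦1, 1↦5, 2↦0, 3↦4}  ⇒  3 nodes, 0 edges  {∅}
halt: no rule applies after step 3
NF nodes: {0:A, 1:B, 6:B}

Answer: 3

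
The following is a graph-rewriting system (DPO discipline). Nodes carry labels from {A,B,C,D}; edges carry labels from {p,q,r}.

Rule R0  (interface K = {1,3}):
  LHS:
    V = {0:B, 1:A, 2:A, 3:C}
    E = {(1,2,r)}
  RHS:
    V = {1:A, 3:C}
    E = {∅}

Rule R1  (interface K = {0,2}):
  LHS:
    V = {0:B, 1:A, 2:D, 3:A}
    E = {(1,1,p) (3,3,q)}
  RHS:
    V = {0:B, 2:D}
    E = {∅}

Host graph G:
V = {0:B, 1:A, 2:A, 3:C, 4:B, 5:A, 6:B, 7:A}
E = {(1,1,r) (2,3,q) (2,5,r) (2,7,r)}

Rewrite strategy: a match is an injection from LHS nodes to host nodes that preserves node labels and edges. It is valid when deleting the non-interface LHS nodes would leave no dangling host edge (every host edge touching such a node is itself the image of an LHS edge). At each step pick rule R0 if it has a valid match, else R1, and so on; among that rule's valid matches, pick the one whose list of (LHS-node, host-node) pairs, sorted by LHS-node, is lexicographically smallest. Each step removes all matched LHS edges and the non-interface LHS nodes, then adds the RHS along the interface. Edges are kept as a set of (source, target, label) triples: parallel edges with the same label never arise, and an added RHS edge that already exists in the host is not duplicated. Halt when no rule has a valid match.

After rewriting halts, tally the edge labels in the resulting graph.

Answer: q:1 r:1

Rewrite trace:
initial: |V|=8 |E|=4  E = 1-r->1 2-q->3 2-r->5 2-r->7
step 1: apply R0 at {0↦0, 1↦2, 2↦5, 3↦3}  → |V|=6 |E|=3  E = 1-r->1 2-q->3 2-r->7
step 2: apply R0 at {0↦4, 1↦2, 2↦7, 3↦3}  → |V|=4 |E|=2  E = 1-r->1 2-q->3
final graph: no rule applies after step 2
NF edges: [(1, 1, 'r'), (2, 3, 'q')]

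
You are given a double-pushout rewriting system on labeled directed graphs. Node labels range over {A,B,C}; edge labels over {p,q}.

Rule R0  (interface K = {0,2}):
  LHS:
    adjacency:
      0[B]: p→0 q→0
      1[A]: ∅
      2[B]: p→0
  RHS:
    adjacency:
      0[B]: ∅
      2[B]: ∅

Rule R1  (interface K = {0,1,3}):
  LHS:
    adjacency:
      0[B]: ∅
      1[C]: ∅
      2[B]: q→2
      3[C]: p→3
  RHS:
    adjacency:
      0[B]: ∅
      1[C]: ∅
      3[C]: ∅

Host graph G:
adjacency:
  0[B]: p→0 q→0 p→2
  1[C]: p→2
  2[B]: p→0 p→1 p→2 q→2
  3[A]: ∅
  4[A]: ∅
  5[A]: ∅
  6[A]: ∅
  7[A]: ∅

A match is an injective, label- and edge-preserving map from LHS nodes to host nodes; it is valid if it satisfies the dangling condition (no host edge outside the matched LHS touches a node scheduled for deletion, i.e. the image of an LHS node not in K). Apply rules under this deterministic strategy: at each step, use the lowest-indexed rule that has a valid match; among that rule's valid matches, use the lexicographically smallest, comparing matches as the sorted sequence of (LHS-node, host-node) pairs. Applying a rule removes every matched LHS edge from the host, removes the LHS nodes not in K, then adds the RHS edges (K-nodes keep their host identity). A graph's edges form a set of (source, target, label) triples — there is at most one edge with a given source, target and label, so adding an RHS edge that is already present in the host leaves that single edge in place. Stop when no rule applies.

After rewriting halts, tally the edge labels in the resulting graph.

Answer: p:2

Rewrite trace:
start.  V:8 E:8  edges: 0-p->0 0-q->0 0-p->2 1-p->2 2-p->0 2-p->1 2-p->2 2-q->2
1. fire R0 via {0↦0, 1↦3, 2↦2}  →  V:7 E:5  edges: 0-p->2 1-p->2 2-p->1 2-p->2 2-q->2
2. fire R0 via {0↦2, 1↦4, 2↦0}  →  V:6 E:2  edges: 1-p->2 2-p->1
normal form: no rule applies after step 2
NF edges: [(1, 2, 'p'), (2, 1, 'p')]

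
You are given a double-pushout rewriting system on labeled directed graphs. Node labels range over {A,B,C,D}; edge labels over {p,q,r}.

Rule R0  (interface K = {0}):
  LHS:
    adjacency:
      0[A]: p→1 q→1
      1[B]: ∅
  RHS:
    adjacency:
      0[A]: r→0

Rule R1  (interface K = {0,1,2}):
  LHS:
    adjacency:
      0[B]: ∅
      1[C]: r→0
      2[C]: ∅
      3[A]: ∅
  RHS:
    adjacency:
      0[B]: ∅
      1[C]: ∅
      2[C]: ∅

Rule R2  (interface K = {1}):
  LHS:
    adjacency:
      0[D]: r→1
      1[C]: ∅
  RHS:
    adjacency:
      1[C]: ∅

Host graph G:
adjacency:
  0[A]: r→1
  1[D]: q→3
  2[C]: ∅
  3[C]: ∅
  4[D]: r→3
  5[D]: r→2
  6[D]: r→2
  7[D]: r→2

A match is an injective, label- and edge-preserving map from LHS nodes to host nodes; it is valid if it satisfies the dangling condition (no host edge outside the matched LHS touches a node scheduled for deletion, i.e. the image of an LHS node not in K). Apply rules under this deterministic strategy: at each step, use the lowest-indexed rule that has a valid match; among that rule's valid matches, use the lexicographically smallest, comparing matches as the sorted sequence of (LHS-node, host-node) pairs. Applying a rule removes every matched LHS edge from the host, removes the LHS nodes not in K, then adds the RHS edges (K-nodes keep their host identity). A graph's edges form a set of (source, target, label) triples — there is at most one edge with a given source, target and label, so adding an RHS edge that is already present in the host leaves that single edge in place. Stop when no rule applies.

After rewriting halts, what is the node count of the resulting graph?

Answer: 4

Rewrite trace:
start.  V:8 E:6  edges: 0-r->1 1-q->3 4-r->3 5-r->2 6-r->2 7-r->2
1. fire R2 via {0↦4, 1↦3}  →  V:7 E:5  edges: 0-r->1 1-q->3 5-r->2 6-r->2 7-r->2
2. fire R2 via {0↦5, 1↦2}  →  V:6 E:4  edges: 0-r->1 1-q->3 6-r->2 7-r->2
3. fire R2 via {0↦6, 1↦2}  →  V:5 E:3  edges: 0-r->1 1-q->3 7-r->2
4. fire R2 via {0↦7, 1↦2}  →  V:4 E:2  edges: 0-r->1 1-q->3
normal form: no rule applies after step 4
NF nodes: {0:A, 1:D, 2:C, 3:C}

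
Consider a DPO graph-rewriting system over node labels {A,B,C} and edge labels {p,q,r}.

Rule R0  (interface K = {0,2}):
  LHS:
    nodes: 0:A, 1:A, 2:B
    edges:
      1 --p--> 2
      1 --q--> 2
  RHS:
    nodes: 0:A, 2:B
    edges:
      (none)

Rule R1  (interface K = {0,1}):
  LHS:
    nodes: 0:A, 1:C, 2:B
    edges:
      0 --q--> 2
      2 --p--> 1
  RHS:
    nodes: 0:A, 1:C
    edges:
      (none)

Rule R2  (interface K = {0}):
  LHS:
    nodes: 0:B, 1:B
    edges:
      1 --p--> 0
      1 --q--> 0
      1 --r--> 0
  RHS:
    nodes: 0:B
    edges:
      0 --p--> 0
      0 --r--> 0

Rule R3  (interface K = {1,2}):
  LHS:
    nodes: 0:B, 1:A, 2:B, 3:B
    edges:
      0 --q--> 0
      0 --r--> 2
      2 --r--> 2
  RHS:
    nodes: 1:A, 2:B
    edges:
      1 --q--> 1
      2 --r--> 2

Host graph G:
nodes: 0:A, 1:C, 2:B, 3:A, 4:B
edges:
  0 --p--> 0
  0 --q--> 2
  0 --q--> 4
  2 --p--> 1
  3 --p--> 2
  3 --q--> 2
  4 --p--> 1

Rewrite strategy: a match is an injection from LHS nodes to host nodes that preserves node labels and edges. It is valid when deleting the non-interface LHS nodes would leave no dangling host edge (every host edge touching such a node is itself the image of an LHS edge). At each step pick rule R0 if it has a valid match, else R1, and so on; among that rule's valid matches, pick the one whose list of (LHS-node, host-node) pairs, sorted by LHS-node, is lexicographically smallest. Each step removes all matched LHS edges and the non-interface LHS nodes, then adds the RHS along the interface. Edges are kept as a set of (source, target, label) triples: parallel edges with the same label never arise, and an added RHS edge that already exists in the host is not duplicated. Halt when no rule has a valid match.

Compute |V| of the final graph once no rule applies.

initial: |V|=5 |E|=7  E = 0-p->0 0-q->2 0-q->4 2-p->1 3-p->2 3-q->2 4-p->1
step 1: apply R0 at {0↦0, 1↦3, 2↦2}  → |V|=4 |E|=5  E = 0-p->0 0-q->2 0-q->4 2-p->1 4-p->1
step 2: apply R1 at {0↦0, 1↦1, 2↦2}  → |V|=3 |E|=3  E = 0-p->0 0-q->4 4-p->1
step 3: apply R1 at {0↦0, 1↦1, 2↦4}  → |V|=2 |E|=1  E = 0-p->0
halt: no rule applies after step 3
NF nodes: {0:A, 1:C}

Answer: 2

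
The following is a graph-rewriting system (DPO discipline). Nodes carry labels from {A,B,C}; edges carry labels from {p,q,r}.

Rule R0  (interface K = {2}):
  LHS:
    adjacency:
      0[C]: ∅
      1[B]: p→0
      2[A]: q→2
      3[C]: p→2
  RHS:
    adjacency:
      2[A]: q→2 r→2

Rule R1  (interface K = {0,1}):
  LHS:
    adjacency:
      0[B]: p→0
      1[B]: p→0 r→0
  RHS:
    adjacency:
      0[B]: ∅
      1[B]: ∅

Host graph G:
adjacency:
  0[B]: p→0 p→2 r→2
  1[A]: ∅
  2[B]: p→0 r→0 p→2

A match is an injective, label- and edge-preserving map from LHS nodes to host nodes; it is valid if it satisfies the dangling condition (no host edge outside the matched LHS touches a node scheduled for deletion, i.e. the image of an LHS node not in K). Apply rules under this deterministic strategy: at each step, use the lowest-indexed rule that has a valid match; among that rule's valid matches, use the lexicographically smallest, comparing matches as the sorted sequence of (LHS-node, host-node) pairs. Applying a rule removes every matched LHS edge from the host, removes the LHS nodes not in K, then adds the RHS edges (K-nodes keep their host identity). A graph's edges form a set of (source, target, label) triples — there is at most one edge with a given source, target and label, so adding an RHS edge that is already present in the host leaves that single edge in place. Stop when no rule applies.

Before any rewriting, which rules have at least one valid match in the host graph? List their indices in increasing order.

R0: no valid match — LHS pattern not found
R1: 2 valid matches — {0↦0, 1↦2}, {0↦2, 1↦0}

Answer: [R1]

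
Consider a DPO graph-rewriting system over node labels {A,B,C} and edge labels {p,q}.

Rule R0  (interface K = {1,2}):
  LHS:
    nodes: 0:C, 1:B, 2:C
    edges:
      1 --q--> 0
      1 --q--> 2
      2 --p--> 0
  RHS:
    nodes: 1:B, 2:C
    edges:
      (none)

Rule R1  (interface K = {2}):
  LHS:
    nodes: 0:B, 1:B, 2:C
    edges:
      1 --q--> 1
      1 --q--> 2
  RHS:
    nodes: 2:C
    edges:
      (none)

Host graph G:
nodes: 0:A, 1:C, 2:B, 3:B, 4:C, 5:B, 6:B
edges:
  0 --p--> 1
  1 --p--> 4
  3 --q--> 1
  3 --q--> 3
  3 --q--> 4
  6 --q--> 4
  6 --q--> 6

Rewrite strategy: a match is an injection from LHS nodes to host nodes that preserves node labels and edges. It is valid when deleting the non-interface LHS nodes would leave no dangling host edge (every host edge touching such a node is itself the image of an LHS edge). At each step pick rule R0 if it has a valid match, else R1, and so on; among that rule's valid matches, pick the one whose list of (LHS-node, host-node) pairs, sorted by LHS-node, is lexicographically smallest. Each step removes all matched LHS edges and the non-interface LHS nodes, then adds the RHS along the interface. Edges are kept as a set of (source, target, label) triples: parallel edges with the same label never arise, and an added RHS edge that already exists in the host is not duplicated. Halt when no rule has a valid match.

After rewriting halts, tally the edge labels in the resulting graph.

start.  V:7 E:7  edges: 0-p->1 1-p->4 3-q->1 3-q->3 3-q->4 6-q->4 6-q->6
1. fire R1 via {0↦2, 1↦6, 2↦4}  →  V:5 E:5  edges: 0-p->1 1-p->4 3-q->1 3-q->3 3-q->4
2. fire R0 via {0↦4, 1↦3, 2↦1}  →  V:4 E:2  edges: 0-p->1 3-q->3
final graph: no rule applies after step 2
NF edges: [(0, 1, 'p'), (3, 3, 'q')]

Answer: p:1 q:1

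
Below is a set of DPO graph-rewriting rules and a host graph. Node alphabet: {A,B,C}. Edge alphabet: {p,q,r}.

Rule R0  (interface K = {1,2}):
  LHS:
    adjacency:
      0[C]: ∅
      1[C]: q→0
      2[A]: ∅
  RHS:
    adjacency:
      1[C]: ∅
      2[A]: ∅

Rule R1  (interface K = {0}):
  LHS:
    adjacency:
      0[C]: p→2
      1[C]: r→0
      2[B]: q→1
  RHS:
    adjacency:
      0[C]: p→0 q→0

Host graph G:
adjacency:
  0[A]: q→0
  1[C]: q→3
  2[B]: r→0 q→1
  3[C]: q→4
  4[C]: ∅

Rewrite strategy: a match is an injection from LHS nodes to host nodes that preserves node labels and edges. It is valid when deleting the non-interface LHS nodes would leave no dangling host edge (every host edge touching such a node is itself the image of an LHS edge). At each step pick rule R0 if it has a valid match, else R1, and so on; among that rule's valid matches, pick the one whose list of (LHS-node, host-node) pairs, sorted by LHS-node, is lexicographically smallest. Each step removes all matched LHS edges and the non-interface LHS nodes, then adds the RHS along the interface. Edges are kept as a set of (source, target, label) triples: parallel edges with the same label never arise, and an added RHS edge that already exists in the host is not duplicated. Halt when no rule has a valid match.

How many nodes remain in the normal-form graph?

start.  V:5 E:5  edges: 0-q->0 1-q->3 2-r->0 2-q->1 3-q->4
1. fire R0 via {0↦4, 1↦3, 2↦0}  →  V:4 E:4  edges: 0-q->0 1-q->3 2-r->0 2-q->1
2. fire R0 via {0↦3, 1↦1, 2↦0}  →  V:3 E:3  edges: 0-q->0 2-r->0 2-q->1
halt: no rule applies after step 2
NF nodes: {0:A, 1:C, 2:B}

Answer: 3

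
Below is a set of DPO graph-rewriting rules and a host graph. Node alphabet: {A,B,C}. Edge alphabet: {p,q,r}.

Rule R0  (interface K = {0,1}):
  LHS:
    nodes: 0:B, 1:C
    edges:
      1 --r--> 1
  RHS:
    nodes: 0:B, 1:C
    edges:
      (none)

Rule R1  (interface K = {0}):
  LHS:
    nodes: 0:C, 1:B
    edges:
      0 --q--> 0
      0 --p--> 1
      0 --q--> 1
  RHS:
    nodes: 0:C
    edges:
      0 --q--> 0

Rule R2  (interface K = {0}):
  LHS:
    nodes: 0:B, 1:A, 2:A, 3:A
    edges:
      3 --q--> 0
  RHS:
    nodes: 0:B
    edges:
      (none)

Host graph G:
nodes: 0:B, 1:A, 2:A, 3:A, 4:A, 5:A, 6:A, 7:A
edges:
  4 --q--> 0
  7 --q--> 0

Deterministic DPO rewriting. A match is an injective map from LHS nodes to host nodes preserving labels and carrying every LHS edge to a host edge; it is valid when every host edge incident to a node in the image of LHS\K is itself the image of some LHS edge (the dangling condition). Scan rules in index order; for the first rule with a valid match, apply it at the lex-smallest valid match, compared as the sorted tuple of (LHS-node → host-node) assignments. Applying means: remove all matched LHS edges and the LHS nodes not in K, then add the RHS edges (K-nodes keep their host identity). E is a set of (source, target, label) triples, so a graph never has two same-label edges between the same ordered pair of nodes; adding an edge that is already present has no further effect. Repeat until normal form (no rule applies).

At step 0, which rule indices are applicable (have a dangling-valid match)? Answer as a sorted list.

Answer: [R2]

Derivation:
R0: no valid match — LHS pattern not found
R1: no valid match — LHS pattern not found
R2: 40 valid matches — {0↦0, 1↦1, 2↦2, 3↦4}, {0↦0, 1↦1, 2↦2, 3↦7}, {0↦0, 1↦1, 2↦3, 3↦4} (+37 more)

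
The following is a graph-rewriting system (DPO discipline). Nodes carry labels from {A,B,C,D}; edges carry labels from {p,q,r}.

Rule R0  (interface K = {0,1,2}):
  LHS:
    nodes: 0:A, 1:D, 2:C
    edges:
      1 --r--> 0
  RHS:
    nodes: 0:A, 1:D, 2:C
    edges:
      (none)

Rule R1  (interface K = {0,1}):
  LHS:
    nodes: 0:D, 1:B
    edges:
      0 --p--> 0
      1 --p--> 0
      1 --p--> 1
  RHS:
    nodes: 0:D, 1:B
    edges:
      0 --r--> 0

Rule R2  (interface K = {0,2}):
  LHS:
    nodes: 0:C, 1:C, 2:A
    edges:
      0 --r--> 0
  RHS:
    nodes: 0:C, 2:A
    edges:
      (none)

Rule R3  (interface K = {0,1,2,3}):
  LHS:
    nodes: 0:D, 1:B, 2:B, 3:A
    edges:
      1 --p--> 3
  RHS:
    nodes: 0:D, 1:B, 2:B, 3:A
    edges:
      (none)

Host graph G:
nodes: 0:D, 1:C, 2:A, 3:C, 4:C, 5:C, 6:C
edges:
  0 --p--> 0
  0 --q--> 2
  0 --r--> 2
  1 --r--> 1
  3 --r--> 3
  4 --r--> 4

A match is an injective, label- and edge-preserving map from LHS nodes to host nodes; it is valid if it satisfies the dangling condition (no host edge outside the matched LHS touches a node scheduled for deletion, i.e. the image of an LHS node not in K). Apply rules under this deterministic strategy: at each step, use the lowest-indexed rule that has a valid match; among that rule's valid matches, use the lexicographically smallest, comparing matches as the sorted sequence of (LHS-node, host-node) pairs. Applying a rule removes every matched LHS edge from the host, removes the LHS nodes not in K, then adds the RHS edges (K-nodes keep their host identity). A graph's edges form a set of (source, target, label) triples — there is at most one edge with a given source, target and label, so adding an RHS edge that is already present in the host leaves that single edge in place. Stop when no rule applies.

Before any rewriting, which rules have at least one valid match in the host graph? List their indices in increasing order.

Answer: [R0,R2]

Rewrite trace:
R0: 5 valid matches — {0↦2, 1↦0, 2↦1}, {0↦2, 1↦0, 2↦3}, {0↦2, 1↦0, 2↦4} (+2 more)
R1: no valid match — LHS pattern not found
R2: 6 valid matches — {0↦1, 1↦5, 2↦2}, {0↦1, 1↦6, 2↦2}, {0↦3, 1↦5, 2↦2} (+3 more)
R3: no valid match — LHS pattern not found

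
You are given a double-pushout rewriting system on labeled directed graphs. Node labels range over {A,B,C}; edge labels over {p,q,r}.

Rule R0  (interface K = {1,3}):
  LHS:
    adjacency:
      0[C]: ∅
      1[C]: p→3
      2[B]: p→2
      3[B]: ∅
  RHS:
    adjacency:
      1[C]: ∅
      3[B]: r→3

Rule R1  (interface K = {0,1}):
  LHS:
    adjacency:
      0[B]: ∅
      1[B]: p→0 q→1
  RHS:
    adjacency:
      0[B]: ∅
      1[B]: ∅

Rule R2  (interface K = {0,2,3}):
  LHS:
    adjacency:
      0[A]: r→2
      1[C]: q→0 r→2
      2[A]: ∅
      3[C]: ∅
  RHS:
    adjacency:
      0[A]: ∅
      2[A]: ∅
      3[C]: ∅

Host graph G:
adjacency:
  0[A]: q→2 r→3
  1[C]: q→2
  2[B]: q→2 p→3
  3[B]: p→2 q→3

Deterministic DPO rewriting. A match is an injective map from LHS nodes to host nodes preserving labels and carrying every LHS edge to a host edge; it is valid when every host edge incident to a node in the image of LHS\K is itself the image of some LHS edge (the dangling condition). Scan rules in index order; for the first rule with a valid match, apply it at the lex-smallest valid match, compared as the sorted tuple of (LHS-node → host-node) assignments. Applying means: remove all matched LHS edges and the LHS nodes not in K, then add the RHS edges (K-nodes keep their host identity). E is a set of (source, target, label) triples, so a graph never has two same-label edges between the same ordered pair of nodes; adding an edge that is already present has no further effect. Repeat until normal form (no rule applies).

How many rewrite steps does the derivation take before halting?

start.  V:4 E:7  edges: 0-q->2 0-r->3 1-q->2 2-q->2 2-p->3 3-p->2 3-q->3
1. fire R1 via {0↦2, 1↦3}  →  V:4 E:5  edges: 0-q->2 0-r->3 1-q->2 2-q->2 2-p->3
2. fire R1 via {0↦3, 1↦2}  →  V:4 E:3  edges: 0-q->2 0-r->3 1-q->2
halt: no rule applies after step 2

Answer: 2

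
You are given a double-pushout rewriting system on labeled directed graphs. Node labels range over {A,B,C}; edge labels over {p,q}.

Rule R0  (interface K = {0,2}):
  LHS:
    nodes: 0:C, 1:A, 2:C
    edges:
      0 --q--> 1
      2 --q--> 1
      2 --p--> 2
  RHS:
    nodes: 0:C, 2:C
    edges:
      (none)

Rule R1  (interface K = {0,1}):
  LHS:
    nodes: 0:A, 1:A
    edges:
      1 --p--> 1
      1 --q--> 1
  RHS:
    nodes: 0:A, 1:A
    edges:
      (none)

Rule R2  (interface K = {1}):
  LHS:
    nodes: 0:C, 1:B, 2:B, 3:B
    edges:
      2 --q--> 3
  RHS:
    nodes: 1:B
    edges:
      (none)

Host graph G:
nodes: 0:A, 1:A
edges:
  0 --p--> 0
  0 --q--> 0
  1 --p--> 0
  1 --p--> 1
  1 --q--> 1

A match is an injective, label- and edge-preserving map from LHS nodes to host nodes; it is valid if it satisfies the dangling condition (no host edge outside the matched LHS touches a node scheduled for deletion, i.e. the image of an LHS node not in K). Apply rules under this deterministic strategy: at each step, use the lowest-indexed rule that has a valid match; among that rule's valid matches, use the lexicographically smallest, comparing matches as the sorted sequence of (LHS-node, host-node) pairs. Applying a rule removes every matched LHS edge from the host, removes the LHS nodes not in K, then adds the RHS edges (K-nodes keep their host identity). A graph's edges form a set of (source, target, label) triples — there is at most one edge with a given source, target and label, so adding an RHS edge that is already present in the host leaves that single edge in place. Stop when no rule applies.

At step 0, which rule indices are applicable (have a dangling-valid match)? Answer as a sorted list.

R0: no valid match — LHS pattern not found
R1: 2 valid matches — {0↦0, 1↦1}, {0↦1, 1↦0}
R2: no valid match — LHS pattern not found

Answer: [R1]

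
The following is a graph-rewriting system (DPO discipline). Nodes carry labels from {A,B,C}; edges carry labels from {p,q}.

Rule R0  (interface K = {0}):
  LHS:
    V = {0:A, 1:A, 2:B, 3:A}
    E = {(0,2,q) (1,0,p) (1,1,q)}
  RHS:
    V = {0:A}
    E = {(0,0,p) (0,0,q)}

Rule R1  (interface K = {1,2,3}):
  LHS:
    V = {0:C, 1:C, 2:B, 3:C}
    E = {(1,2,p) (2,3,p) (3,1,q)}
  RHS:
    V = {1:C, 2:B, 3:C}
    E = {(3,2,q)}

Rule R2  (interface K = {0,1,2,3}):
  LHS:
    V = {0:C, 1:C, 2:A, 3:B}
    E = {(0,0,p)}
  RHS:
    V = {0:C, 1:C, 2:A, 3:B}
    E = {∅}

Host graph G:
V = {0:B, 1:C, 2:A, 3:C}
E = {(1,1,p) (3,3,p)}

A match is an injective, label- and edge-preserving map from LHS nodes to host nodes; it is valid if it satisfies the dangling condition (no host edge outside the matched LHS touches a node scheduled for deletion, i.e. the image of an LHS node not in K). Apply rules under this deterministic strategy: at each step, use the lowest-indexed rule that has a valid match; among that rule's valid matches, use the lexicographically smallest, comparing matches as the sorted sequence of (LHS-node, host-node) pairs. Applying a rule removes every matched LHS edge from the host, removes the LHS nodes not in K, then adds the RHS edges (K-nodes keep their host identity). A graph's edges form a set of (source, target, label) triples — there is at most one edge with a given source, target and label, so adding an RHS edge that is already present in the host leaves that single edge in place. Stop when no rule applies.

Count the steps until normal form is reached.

start.  V:4 E:2  edges: 1-p->1 3-p->3
1. fire R2 via {0↦1, 1↦3, 2↦2, 3↦0}  →  V:4 E:1  edges: 3-p->3
2. fire R2 via {0↦3, 1↦1, 2↦2, 3↦0}  →  V:4 E:0  edges: ∅
halt: no rule applies after step 2

Answer: 2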